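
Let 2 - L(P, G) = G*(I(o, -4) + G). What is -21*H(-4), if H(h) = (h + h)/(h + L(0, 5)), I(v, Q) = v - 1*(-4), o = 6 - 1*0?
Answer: -24/11 ≈ -2.1818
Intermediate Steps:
o = 6 (o = 6 + 0 = 6)
I(v, Q) = 4 + v (I(v, Q) = v + 4 = 4 + v)
L(P, G) = 2 - G*(10 + G) (L(P, G) = 2 - G*((4 + 6) + G) = 2 - G*(10 + G))
H(h) = 2*h/(-73 + h) (H(h) = (h + h)/(h + (2 - 1*5² - 10*5)) = (2*h)/(h + (2 - 1*25 - 50)) = (2*h)/(h + (2 - 25 - 50)) = (2*h)/(h - 73) = (2*h)/(-73 + h) = 2*h/(-73 + h))
-21*H(-4) = -42*(-4)/(-73 - 4) = -42*(-4)/(-77) = -42*(-4)*(-1)/77 = -21*8/77 = -24/11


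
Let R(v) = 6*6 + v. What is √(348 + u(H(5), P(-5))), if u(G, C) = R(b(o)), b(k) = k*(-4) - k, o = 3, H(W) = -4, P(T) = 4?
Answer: 3*√41 ≈ 19.209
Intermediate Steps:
b(k) = -5*k (b(k) = -4*k - k = -5*k)
R(v) = 36 + v
u(G, C) = 21 (u(G, C) = 36 - 5*3 = 36 - 15 = 21)
√(348 + u(H(5), P(-5))) = √(348 + 21) = √369 = 3*√41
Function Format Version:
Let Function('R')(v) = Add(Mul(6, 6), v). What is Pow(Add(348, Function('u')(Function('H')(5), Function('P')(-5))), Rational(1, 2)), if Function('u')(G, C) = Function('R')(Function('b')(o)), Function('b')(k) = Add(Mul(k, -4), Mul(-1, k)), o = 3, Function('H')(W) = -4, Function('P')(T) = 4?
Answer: Mul(3, Pow(41, Rational(1, 2))) ≈ 19.209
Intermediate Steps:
Function('b')(k) = Mul(-5, k) (Function('b')(k) = Add(Mul(-4, k), Mul(-1, k)) = Mul(-5, k))
Function('R')(v) = Add(36, v)
Function('u')(G, C) = 21 (Function('u')(G, C) = Add(36, Mul(-5, 3)) = Add(36, -15) = 21)
Pow(Add(348, Function('u')(Function('H')(5), Function('P')(-5))), Rational(1, 2)) = Pow(Add(348, 21), Rational(1, 2)) = Pow(369, Rational(1, 2)) = Mul(3, Pow(41, Rational(1, 2)))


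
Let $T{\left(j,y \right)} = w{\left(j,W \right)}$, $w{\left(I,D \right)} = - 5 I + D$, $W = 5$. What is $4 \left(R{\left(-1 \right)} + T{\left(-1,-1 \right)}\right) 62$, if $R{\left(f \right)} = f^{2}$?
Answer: $2728$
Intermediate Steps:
$w{\left(I,D \right)} = D - 5 I$
$T{\left(j,y \right)} = 5 - 5 j$
$4 \left(R{\left(-1 \right)} + T{\left(-1,-1 \right)}\right) 62 = 4 \left(\left(-1\right)^{2} + \left(5 - -5\right)\right) 62 = 4 \left(1 + \left(5 + 5\right)\right) 62 = 4 \left(1 + 10\right) 62 = 4 \cdot 11 \cdot 62 = 44 \cdot 62 = 2728$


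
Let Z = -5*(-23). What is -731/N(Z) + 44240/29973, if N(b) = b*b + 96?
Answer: 567410777/399270333 ≈ 1.4211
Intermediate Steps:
Z = 115
N(b) = 96 + b² (N(b) = b² + 96 = 96 + b²)
-731/N(Z) + 44240/29973 = -731/(96 + 115²) + 44240/29973 = -731/(96 + 13225) + 44240*(1/29973) = -731/13321 + 44240/29973 = 567410777/399270333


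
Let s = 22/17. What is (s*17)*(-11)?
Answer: -242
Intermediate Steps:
s = 22/17 (s = 22*(1/17) = 22/17 ≈ 1.2941)
(s*17)*(-11) = ((22/17)*17)*(-11) = 22*(-11) = -242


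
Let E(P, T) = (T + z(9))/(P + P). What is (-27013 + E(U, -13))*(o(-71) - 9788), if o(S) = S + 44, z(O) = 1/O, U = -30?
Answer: 7158523138/27 ≈ 2.6513e+8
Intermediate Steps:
z(O) = 1/O
E(P, T) = (⅑ + T)/(2*P) (E(P, T) = (T + 1/9)/(P + P) = (T + ⅑)/((2*P)) = (⅑ + T)*(1/(2*P)) = (⅑ + T)/(2*P))
o(S) = 44 + S
(-27013 + E(U, -13))*(o(-71) - 9788) = (-27013 + (1/18)*(1 + 9*(-13))/(-30))*((44 - 71) - 9788) = (-27013 + (1/18)*(-1/30)*(1 - 117))*(-27 - 9788) = (-27013 + (1/18)*(-1/30)*(-116))*(-9815) = (-27013 + 29/135)*(-9815) = -3646726/135*(-9815) = 7158523138/27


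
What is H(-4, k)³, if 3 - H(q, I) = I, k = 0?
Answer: 27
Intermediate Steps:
H(q, I) = 3 - I
H(-4, k)³ = (3 - 1*0)³ = (3 + 0)³ = 3³ = 27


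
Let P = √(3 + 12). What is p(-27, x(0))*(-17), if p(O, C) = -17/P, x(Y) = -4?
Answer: 289*√15/15 ≈ 74.620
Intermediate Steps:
P = √15 ≈ 3.8730
p(O, C) = -17*√15/15
p(-27, x(0))*(-17) = -17*√15/15*(-17) = 289*√15/15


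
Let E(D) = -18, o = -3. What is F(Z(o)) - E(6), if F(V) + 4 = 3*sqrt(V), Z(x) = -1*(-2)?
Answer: 14 + 3*sqrt(2) ≈ 18.243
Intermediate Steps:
Z(x) = 2
F(V) = -4 + 3*sqrt(V)
F(Z(o)) - E(6) = (-4 + 3*sqrt(2)) - 1*(-18) = (-4 + 3*sqrt(2)) + 18 = 14 + 3*sqrt(2)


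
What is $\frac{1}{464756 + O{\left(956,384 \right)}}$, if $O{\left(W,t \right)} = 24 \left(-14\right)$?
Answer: $\frac{1}{464420} \approx 2.1532 \cdot 10^{-6}$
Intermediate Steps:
$O{\left(W,t \right)} = -336$
$\frac{1}{464756 + O{\left(956,384 \right)}} = \frac{1}{464756 - 336} = \frac{1}{464420}$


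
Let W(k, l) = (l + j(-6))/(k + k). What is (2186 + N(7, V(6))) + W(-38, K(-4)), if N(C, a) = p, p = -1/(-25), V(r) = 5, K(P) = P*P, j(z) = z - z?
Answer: 1038269/475 ≈ 2185.8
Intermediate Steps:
j(z) = 0
K(P) = P²
W(k, l) = l/(2*k) (W(k, l) = (l + 0)/(k + k) = l/((2*k)) = l*(1/(2*k)) = l/(2*k))
p = 1/25 (p = -1*(-1/25) = 1/25 ≈ 0.040000)
N(C, a) = 1/25
(2186 + N(7, V(6))) + W(-38, K(-4)) = (2186 + 1/25) + (½)*(-4)²/(-38) = 54651/25 + (½)*16*(-1/38) = 54651/25 - 4/19 = 1038269/475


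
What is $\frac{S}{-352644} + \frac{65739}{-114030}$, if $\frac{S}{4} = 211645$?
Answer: $- \frac{1108499827}{372333290} \approx -2.9772$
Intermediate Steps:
$S = 846580$ ($S = 4 \cdot 211645 = 846580$)
$\frac{S}{-352644} + \frac{65739}{-114030} = \frac{846580}{-352644} + \frac{65739}{-114030} = 846580 \left(- \frac{1}{352644}\right) + 65739 \left(- \frac{1}{114030}\right) = - \frac{211645}{88161} - \frac{21913}{38010} = - \frac{1108499827}{372333290}$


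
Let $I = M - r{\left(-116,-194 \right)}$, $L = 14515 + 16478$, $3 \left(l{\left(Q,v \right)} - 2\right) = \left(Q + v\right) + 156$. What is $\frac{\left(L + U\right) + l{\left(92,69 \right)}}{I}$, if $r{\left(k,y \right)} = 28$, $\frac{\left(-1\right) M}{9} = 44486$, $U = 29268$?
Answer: $- \frac{90553}{600603} \approx -0.15077$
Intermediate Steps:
$M = -400374$ ($M = \left(-9\right) 44486 = -400374$)
$l{\left(Q,v \right)} = 54 + \frac{Q}{3} + \frac{v}{3}$ ($l{\left(Q,v \right)} = 2 + \frac{\left(Q + v\right) + 156}{3} = 2 + \frac{156 + Q + v}{3} = 2 + \left(52 + \frac{Q}{3} + \frac{v}{3}\right) = 54 + \frac{Q}{3} + \frac{v}{3}$)
$L = 30993$
$I = -400402$ ($I = -400374 - 28 = -400402$)
$\frac{\left(L + U\right) + l{\left(92,69 \right)}}{I} = \frac{\left(30993 + 29268\right) + \left(54 + \frac{1}{3} \cdot 92 + \frac{1}{3} \cdot 69\right)}{-400402} = \left(60261 + \left(54 + \frac{92}{3} + 23\right)\right) \left(- \frac{1}{400402}\right) = \left(60261 + \frac{323}{3}\right) \left(- \frac{1}{400402}\right) = \frac{181106}{3} \left(- \frac{1}{400402}\right) = - \frac{90553}{600603}$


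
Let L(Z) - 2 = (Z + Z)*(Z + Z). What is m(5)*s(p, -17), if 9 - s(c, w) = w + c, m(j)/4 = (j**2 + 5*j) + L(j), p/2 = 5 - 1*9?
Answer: 20672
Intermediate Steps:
L(Z) = 2 + 4*Z**2 (L(Z) = 2 + (Z + Z)*(Z + Z) = 2 + (2*Z)*(2*Z) = 2 + 4*Z**2)
p = -8 (p = 2*(5 - 1*9) = 2*(5 - 9) = 2*(-4) = -8)
m(j) = 8 + 20*j + 20*j**2 (m(j) = 4*((j**2 + 5*j) + (2 + 4*j**2)) = 4*(2 + 5*j + 5*j**2) = 8 + 20*j + 20*j**2)
s(c, w) = 9 - c - w (s(c, w) = 9 - (w + c) = 9 - (c + w) = 9 + (-c - w) = 9 - c - w)
m(5)*s(p, -17) = (8 + 20*5 + 20*5**2)*(9 - 1*(-8) - 1*(-17)) = (8 + 100 + 20*25)*(9 + 8 + 17) = (8 + 100 + 500)*34 = 608*34 = 20672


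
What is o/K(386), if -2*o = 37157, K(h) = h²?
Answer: -37157/297992 ≈ -0.12469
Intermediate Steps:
o = -37157/2 (o = -½*37157 = -37157/2 ≈ -18579.)
o/K(386) = -37157/(2*(386²)) = -37157/2/148996 = -37157/2*1/148996 = -37157/297992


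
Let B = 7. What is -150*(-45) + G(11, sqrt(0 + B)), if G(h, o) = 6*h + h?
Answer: 6827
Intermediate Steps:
G(h, o) = 7*h
-150*(-45) + G(11, sqrt(0 + B)) = -150*(-45) + 7*11 = 6750 + 77 = 6827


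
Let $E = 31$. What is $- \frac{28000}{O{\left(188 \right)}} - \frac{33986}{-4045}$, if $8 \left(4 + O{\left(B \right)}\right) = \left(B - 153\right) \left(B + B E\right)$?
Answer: $\frac{195278894}{26612055} \approx 7.338$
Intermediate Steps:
$O{\left(B \right)} = -4 + 4 B \left(-153 + B\right)$ ($O{\left(B \right)} = -4 + \frac{\left(B - 153\right) \left(B + B 31\right)}{8} = -4 + \frac{\left(-153 + B\right) \left(B + 31 B\right)}{8} = -4 + \frac{\left(-153 + B\right) 32 B}{8} = -4 + \frac{32 B \left(-153 + B\right)}{8} = -4 + 4 B \left(-153 + B\right)$)
$- \frac{28000}{O{\left(188 \right)}} - \frac{33986}{-4045} = - \frac{28000}{-4 - 115056 + 4 \cdot 188^{2}} - \frac{33986}{-4045} = - \frac{28000}{-4 - 115056 + 4 \cdot 35344} - - \frac{33986}{4045} = - \frac{28000}{-4 - 115056 + 141376} + \frac{33986}{4045} = - \frac{28000}{26316} + \frac{33986}{4045} = \left(-28000\right) \frac{1}{26316} + \frac{33986}{4045} = - \frac{7000}{6579} + \frac{33986}{4045} = \frac{195278894}{26612055}$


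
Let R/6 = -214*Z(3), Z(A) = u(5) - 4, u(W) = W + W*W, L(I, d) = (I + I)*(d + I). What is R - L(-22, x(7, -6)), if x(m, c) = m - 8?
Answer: -34396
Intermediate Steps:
x(m, c) = -8 + m
L(I, d) = 2*I*(I + d) (L(I, d) = (2*I)*(I + d) = 2*I*(I + d))
u(W) = W + W²
Z(A) = 26 (Z(A) = 5*(1 + 5) - 4 = 5*6 - 4 = 30 - 4 = 26)
R = -33384 (R = 6*(-214*26) = 6*(-5564) = -33384)
R - L(-22, x(7, -6)) = -33384 - 2*(-22)*(-22 + (-8 + 7)) = -33384 - 2*(-22)*(-22 - 1) = -33384 - 2*(-22)*(-23) = -33384 - 1*1012 = -33384 - 1012 = -34396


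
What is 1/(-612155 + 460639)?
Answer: -1/151516 ≈ -6.6000e-6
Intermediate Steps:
1/(-612155 + 460639) = 1/(-151516) = -1/151516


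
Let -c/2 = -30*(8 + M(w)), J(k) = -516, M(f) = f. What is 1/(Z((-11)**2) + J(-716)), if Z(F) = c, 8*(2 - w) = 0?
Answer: 1/84 ≈ 0.011905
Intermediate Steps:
w = 2 (w = 2 - 1/8*0 = 2 + 0 = 2)
c = 600 (c = -(-60)*(8 + 2) = -(-60)*10 = -2*(-300) = 600)
Z(F) = 600
1/(Z((-11)**2) + J(-716)) = 1/(600 - 516) = 1/84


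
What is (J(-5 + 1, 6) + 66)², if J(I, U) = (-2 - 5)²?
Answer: 13225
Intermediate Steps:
J(I, U) = 49 (J(I, U) = (-7)² = 49)
(J(-5 + 1, 6) + 66)² = (49 + 66)² = 115² = 13225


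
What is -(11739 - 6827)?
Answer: -4912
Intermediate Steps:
-(11739 - 6827) = -1*4912 = -4912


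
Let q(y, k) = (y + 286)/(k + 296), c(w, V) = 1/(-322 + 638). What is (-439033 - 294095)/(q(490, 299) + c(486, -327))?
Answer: -45947575520/81937 ≈ -5.6077e+5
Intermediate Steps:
c(w, V) = 1/316
q(y, k) = (286 + y)/(296 + k)
(-439033 - 294095)/(q(490, 299) + c(486, -327)) = (-439033 - 294095)/((286 + 490)/(296 + 299) + 1/316) = -733128/(776/595 + 1/316) = -733128/245811/188020 = -733128*188020/245811 = -45947575520/81937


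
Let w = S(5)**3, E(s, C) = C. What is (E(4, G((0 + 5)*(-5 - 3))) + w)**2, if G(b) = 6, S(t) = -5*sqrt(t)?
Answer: 1953161 - 7500*sqrt(5) ≈ 1.9364e+6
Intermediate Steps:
w = -625*sqrt(5) (w = (-5*sqrt(5))**3 = -625*sqrt(5) ≈ -1397.5)
(E(4, G((0 + 5)*(-5 - 3))) + w)**2 = (6 - 625*sqrt(5))**2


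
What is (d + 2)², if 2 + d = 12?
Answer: 144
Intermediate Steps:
d = 10 (d = -2 + 12 = 10)
(d + 2)² = (10 + 2)² = 12² = 144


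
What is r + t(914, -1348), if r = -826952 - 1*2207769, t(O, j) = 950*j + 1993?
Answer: -4313328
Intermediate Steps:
t(O, j) = 1993 + 950*j
r = -3034721 (r = -826952 - 2207769 = -3034721)
r + t(914, -1348) = -3034721 + (1993 + 950*(-1348)) = -3034721 + (1993 - 1280600) = -3034721 - 1278607 = -4313328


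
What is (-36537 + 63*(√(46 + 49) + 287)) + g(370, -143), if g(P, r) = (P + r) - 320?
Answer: -18549 + 63*√95 ≈ -17935.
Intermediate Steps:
g(P, r) = -320 + P + r
(-36537 + 63*(√(46 + 49) + 287)) + g(370, -143) = (-36537 + 63*(√(46 + 49) + 287)) + (-320 + 370 - 143) = (-36537 + 63*(√95 + 287)) - 93 = (-36537 + 63*(287 + √95)) - 93 = (-36537 + (18081 + 63*√95)) - 93 = (-18456 + 63*√95) - 93 = -18549 + 63*√95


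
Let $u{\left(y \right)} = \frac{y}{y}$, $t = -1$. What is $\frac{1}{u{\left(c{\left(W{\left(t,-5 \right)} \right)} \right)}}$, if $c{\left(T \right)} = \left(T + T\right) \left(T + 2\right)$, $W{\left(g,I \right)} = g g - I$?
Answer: $1$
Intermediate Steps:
$W{\left(g,I \right)} = g^{2} - I$
$c{\left(T \right)} = 2 T \left(2 + T\right)$
$u{\left(y \right)} = 1$
$\frac{1}{u{\left(c{\left(W{\left(t,-5 \right)} \right)} \right)}} = 1^{-1} = 1$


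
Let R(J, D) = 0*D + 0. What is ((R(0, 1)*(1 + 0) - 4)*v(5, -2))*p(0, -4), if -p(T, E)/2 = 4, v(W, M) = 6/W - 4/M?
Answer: 512/5 ≈ 102.40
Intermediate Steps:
v(W, M) = -4/M + 6/W
p(T, E) = -8 (p(T, E) = -2*4 = -8)
R(J, D) = 0 (R(J, D) = 0 + 0 = 0)
((R(0, 1)*(1 + 0) - 4)*v(5, -2))*p(0, -4) = ((0*(1 + 0) - 4)*(-4/(-2) + 6/5))*(-8) = ((0*1 - 4)*(-4*(-1/2) + 6*(1/5)))*(-8) = ((0 - 4)*(2 + 6/5))*(-8) = -4*16/5*(-8) = -64/5*(-8) = 512/5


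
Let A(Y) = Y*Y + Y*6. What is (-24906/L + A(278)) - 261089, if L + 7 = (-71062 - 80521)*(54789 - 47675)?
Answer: -65469840951449/359453823 ≈ -1.8214e+5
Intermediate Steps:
A(Y) = Y² + 6*Y
L = -1078361469 (L = -7 + (-71062 - 80521)*(54789 - 47675) = -7 - 151583*7114 = -7 - 1078361462 = -1078361469)
(-24906/L + A(278)) - 261089 = (-24906/(-1078361469) + 278*(6 + 278)) - 261089 = (-24906*(-1/1078361469) + 278*284) - 261089 = (8302/359453823 + 78952) - 261089 = 28379598241798/359453823 - 261089 = -65469840951449/359453823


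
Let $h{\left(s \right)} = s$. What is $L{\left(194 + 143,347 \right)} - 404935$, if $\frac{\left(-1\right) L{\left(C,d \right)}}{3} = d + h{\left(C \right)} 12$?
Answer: $-418108$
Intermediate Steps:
$L{\left(C,d \right)} = - 36 C - 3 d$ ($L{\left(C,d \right)} = - 3 \left(d + C 12\right) = - 3 \left(d + 12 C\right) = - 36 C - 3 d$)
$L{\left(194 + 143,347 \right)} - 404935 = \left(- 36 \left(194 + 143\right) - 1041\right) - 404935 = \left(\left(-36\right) 337 - 1041\right) - 404935 = \left(-12132 - 1041\right) - 404935 = -13173 - 404935 = -418108$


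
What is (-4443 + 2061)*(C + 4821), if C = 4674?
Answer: -22617090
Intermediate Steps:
(-4443 + 2061)*(C + 4821) = (-4443 + 2061)*(4674 + 4821) = -2382*9495 = -22617090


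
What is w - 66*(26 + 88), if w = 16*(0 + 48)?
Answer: -6756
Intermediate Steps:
w = 768 (w = 16*48 = 768)
w - 66*(26 + 88) = 768 - 66*(26 + 88) = 768 - 66*114 = 768 - 1*7524 = 768 - 7524 = -6756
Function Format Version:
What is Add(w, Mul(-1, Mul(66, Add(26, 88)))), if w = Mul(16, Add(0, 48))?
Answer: -6756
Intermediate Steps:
w = 768 (w = Mul(16, 48) = 768)
Add(w, Mul(-1, Mul(66, Add(26, 88)))) = Add(768, Mul(-1, Mul(66, Add(26, 88)))) = Add(768, Mul(-1, Mul(66, 114))) = Add(768, Mul(-1, 7524)) = Add(768, -7524) = -6756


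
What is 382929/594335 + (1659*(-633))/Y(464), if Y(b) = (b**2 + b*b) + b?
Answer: -459075274221/256191667760 ≈ -1.7919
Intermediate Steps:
Y(b) = b + 2*b**2 (Y(b) = (b**2 + b**2) + b = 2*b**2 + b = b + 2*b**2)
382929/594335 + (1659*(-633))/Y(464) = 382929/594335 + (1659*(-633))/((464*(1 + 2*464))) = 382929*(1/594335) - 1050147*1/(464*(1 + 928)) = 382929/594335 - 1050147/(464*929) = 382929/594335 - 1050147/431056 = -459075274221/256191667760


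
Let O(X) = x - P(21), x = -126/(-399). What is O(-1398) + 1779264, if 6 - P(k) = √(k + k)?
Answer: 33805908/19 + √42 ≈ 1.7793e+6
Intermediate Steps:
P(k) = 6 - √2*√k (P(k) = 6 - √(k + k) = 6 - √(2*k) = 6 - √2*√k)
x = 6/19 (x = -126*(-1/399) = 6/19 ≈ 0.31579)
O(X) = -108/19 + √42 (O(X) = 6/19 - (6 - √2*√21) = 6/19 - (6 - √42) = 6/19 + (-6 + √42) = -108/19 + √42)
O(-1398) + 1779264 = (-108/19 + √42) + 1779264 = 33805908/19 + √42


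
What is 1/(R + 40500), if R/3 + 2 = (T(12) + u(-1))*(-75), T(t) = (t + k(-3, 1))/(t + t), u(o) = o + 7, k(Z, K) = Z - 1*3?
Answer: 4/156351 ≈ 2.5583e-5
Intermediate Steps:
k(Z, K) = -3 + Z (k(Z, K) = Z - 3 = -3 + Z)
u(o) = 7 + o
T(t) = (-6 + t)/(2*t) (T(t) = (t + (-3 - 3))/(t + t) = (t - 6)/((2*t)) = (-6 + t)*(1/(2*t)) = (-6 + t)/(2*t))
R = -5649/4 (R = -6 + 3*(((½)*(-6 + 12)/12 + (7 - 1))*(-75)) = -6 + 3*(((½)*(1/12)*6 + 6)*(-75)) = -6 + 3*((¼ + 6)*(-75)) = -6 + 3*((25/4)*(-75)) = -6 + 3*(-1875/4) = -6 - 5625/4 = -5649/4 ≈ -1412.3)
1/(R + 40500) = 1/(-5649/4 + 40500) = 1/(156351/4) = 4/156351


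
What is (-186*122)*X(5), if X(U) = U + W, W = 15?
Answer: -453840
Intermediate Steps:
X(U) = 15 + U (X(U) = U + 15 = 15 + U)
(-186*122)*X(5) = (-186*122)*(15 + 5) = -22692*20 = -453840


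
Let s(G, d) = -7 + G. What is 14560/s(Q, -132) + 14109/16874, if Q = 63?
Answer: 4401349/16874 ≈ 260.84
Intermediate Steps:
14560/s(Q, -132) + 14109/16874 = 14560/(-7 + 63) + 14109/16874 = 14560/56 + 14109*(1/16874) = 14560*(1/56) + 14109/16874 = 260 + 14109/16874 = 4401349/16874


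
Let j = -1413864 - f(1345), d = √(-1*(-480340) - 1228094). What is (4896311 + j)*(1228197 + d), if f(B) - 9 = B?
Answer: 4275467979321 + 3481093*I*√747754 ≈ 4.2755e+12 + 3.0102e+9*I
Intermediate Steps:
f(B) = 9 + B
d = I*√747754 (d = √(480340 - 1228094) = √(-747754) = I*√747754 ≈ 864.73*I)
j = -1415218 (j = -1413864 - (9 + 1345) = -1413864 - 1*1354 = -1413864 - 1354 = -1415218)
(4896311 + j)*(1228197 + d) = (4896311 - 1415218)*(1228197 + I*√747754) = 3481093*(1228197 + I*√747754) = 4275467979321 + 3481093*I*√747754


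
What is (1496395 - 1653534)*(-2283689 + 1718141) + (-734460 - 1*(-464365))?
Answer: 88869377077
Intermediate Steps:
(1496395 - 1653534)*(-2283689 + 1718141) + (-734460 - 1*(-464365)) = -157139*(-565548) + (-734460 + 464365) = 88869647172 - 270095 = 88869377077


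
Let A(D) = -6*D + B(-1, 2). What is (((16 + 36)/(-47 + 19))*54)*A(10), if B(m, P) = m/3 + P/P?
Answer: 41652/7 ≈ 5950.3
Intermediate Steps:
B(m, P) = 1 + m/3 (B(m, P) = m*(1/3) + 1 = m/3 + 1 = 1 + m/3)
A(D) = 2/3 - 6*D (A(D) = -6*D + (1 + (1/3)*(-1)) = -6*D + (1 - 1/3) = -6*D + 2/3 = 2/3 - 6*D)
(((16 + 36)/(-47 + 19))*54)*A(10) = (((16 + 36)/(-47 + 19))*54)*(2/3 - 6*10) = ((52/(-28))*54)*(2/3 - 60) = ((52*(-1/28))*54)*(-178/3) = -13/7*54*(-178/3) = -702/7*(-178/3) = 41652/7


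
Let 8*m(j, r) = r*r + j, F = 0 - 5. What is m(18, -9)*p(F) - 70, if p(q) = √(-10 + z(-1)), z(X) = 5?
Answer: -70 + 99*I*√5/8 ≈ -70.0 + 27.671*I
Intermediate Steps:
F = -5
m(j, r) = j/8 + r²/8 (m(j, r) = (r*r + j)/8 = (r² + j)/8 = (j + r²)/8 = j/8 + r²/8)
p(q) = I*√5 (p(q) = √(-10 + 5) = √(-5) = I*√5)
m(18, -9)*p(F) - 70 = ((⅛)*18 + (⅛)*(-9)²)*(I*√5) - 70 = (9/4 + (⅛)*81)*(I*√5) - 70 = (9/4 + 81/8)*(I*√5) - 70 = 99*(I*√5)/8 - 70 = 99*I*√5/8 - 70 = -70 + 99*I*√5/8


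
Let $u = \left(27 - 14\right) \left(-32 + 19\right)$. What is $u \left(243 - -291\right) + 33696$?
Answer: $-56550$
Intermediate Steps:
$u = -169$ ($u = 13 \left(-13\right) = -169$)
$u \left(243 - -291\right) + 33696 = - 169 \left(243 - -291\right) + 33696 = - 169 \left(243 + 291\right) + 33696 = \left(-169\right) 534 + 33696 = -90246 + 33696 = -56550$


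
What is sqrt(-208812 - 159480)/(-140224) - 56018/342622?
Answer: -28009/171311 - I*sqrt(92073)/70112 ≈ -0.1635 - 0.0043279*I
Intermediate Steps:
sqrt(-208812 - 159480)/(-140224) - 56018/342622 = sqrt(-368292)*(-1/140224) - 56018*1/342622 = (2*I*sqrt(92073))*(-1/140224) - 28009/171311 = -I*sqrt(92073)/70112 - 28009/171311 = -28009/171311 - I*sqrt(92073)/70112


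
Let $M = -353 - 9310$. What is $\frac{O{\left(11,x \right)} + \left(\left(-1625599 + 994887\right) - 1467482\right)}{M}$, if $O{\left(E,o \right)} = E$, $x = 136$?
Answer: $\frac{2098183}{9663} \approx 217.14$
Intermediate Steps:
$M = -9663$ ($M = -353 - 9310 = -9663$)
$\frac{O{\left(11,x \right)} + \left(\left(-1625599 + 994887\right) - 1467482\right)}{M} = \frac{11 + \left(\left(-1625599 + 994887\right) - 1467482\right)}{-9663} = \left(11 - 2098194\right) \left(- \frac{1}{9663}\right) = \left(-2098183\right) \left(- \frac{1}{9663}\right) = \frac{2098183}{9663}$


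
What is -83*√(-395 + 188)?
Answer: -249*I*√23 ≈ -1194.2*I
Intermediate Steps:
-83*√(-395 + 188) = -249*I*√23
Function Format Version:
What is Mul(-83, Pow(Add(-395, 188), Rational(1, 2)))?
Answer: Mul(-249, I, Pow(23, Rational(1, 2))) ≈ Mul(-1194.2, I)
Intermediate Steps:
Mul(-83, Pow(Add(-395, 188), Rational(1, 2))) = Mul(-83, Pow(-207, Rational(1, 2))) = Mul(-83, Mul(3, I, Pow(23, Rational(1, 2)))) = Mul(-249, I, Pow(23, Rational(1, 2)))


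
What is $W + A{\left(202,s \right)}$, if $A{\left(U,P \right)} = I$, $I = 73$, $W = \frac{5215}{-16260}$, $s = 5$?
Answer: $\frac{236353}{3252} \approx 72.679$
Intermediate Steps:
$W = - \frac{1043}{3252}$ ($W = 5215 \left(- \frac{1}{16260}\right) = - \frac{1043}{3252} \approx -0.32073$)
$A{\left(U,P \right)} = 73$
$W + A{\left(202,s \right)} = - \frac{1043}{3252} + 73 = \frac{236353}{3252}$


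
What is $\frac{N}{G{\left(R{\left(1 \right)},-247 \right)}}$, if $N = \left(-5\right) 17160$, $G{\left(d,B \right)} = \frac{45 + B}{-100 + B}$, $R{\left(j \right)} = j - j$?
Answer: $- \frac{14886300}{101} \approx -1.4739 \cdot 10^{5}$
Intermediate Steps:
$R{\left(j \right)} = 0$
$G{\left(d,B \right)} = \frac{45 + B}{-100 + B}$
$N = -85800$
$\frac{N}{G{\left(R{\left(1 \right)},-247 \right)}} = - \frac{85800}{\frac{1}{-100 - 247} \left(45 - 247\right)} = - \frac{85800}{\frac{1}{-347} \left(-202\right)} = - \frac{85800}{\left(- \frac{1}{347}\right) \left(-202\right)} = - \frac{85800}{\frac{202}{347}} = \left(-85800\right) \frac{347}{202} = - \frac{14886300}{101}$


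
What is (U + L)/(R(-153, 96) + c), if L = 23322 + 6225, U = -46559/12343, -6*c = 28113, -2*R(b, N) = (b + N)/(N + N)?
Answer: -46675463936/7402405675 ≈ -6.3054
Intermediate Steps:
R(b, N) = -(N + b)/(4*N) (R(b, N) = -(b + N)/(2*(N + N)) = -(N + b)/(2*(2*N)) = -(N + b)*1/(2*N)/2 = -(N + b)/(4*N))
c = -9371/2 (c = -⅙*28113 = -9371/2 ≈ -4685.5)
U = -46559/12343 (U = -46559*1/12343 = -46559/12343 ≈ -3.7721)
L = 29547
(U + L)/(R(-153, 96) + c) = (-46559/12343 + 29547)/((¼)*(-1*96 - 1*(-153))/96 - 9371/2) = 364652062/(12343*((¼)*(1/96)*(-96 + 153) - 9371/2)) = 364652062/(12343*((¼)*(1/96)*57 - 9371/2)) = 364652062/(12343*(19/128 - 9371/2)) = 364652062/(12343*(-599725/128)) = (364652062/12343)*(-128/599725) = -46675463936/7402405675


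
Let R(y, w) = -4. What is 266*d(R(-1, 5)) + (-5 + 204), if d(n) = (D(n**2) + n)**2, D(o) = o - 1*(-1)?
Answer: 45153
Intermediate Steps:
D(o) = 1 + o (D(o) = o + 1 = 1 + o)
d(n) = (1 + n + n**2)**2 (d(n) = ((1 + n**2) + n)**2 = (1 + n + n**2)**2)
266*d(R(-1, 5)) + (-5 + 204) = 266*(1 - 4 + (-4)**2)**2 + (-5 + 204) = 266*(1 - 4 + 16)**2 + 199 = 266*13**2 + 199 = 266*169 + 199 = 44954 + 199 = 45153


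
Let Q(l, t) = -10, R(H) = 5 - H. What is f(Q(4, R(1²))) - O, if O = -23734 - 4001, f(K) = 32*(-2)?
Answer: 27671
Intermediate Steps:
f(K) = -64
O = -27735
f(Q(4, R(1²))) - O = -64 - 1*(-27735) = -64 + 27735 = 27671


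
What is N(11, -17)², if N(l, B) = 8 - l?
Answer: 9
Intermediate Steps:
N(11, -17)² = (8 - 1*11)² = (8 - 11)² = (-3)² = 9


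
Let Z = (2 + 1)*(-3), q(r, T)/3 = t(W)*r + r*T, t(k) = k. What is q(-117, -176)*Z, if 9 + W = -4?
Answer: -597051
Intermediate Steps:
W = -13 (W = -9 - 4 = -13)
q(r, T) = -39*r + 3*T*r (q(r, T) = 3*(-13*r + r*T) = 3*(-13*r + T*r) = -39*r + 3*T*r)
Z = -9 (Z = 3*(-3) = -9)
q(-117, -176)*Z = (3*(-117)*(-13 - 176))*(-9) = (3*(-117)*(-189))*(-9) = 66339*(-9) = -597051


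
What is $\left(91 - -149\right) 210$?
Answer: $50400$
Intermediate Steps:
$\left(91 - -149\right) 210 = \left(91 + 149\right) 210 = 240 \cdot 210 = 50400$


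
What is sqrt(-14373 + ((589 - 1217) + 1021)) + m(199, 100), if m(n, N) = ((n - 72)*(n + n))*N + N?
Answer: 5054700 + 2*I*sqrt(3495) ≈ 5.0547e+6 + 118.24*I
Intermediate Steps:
m(n, N) = N + 2*N*n*(-72 + n) (m(n, N) = ((-72 + n)*(2*n))*N + N = (2*n*(-72 + n))*N + N = 2*N*n*(-72 + n) + N = N + 2*N*n*(-72 + n))
sqrt(-14373 + ((589 - 1217) + 1021)) + m(199, 100) = sqrt(-14373 + ((589 - 1217) + 1021)) + 100*(1 - 144*199 + 2*199**2) = sqrt(-14373 + (-628 + 1021)) + 100*(1 - 28656 + 2*39601) = sqrt(-14373 + 393) + 100*(1 - 28656 + 79202) = sqrt(-13980) + 100*50547 = 2*I*sqrt(3495) + 5054700 = 5054700 + 2*I*sqrt(3495)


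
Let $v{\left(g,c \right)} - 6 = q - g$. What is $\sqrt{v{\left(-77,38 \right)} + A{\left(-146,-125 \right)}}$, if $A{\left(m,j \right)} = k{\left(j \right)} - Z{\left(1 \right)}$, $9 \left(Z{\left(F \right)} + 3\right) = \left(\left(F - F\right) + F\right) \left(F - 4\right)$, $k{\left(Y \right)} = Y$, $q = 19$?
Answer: $\frac{i \sqrt{177}}{3} \approx 4.4347 i$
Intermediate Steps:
$Z{\left(F \right)} = -3 + \frac{F \left(-4 + F\right)}{9}$ ($Z{\left(F \right)} = -3 + \frac{\left(\left(F - F\right) + F\right) \left(F - 4\right)}{9} = -3 + \frac{\left(0 + F\right) \left(-4 + F\right)}{9} = -3 + \frac{F \left(-4 + F\right)}{9}$)
$v{\left(g,c \right)} = 25 - g$ ($v{\left(g,c \right)} = 6 - \left(-19 + g\right) = 25 - g$)
$A{\left(m,j \right)} = \frac{10}{3} + j$ ($A{\left(m,j \right)} = j - \left(-3 - \frac{4}{9} + \frac{1^{2}}{9}\right) = j - \left(-3 - \frac{4}{9} + \frac{1}{9} \cdot 1\right) = j - \left(-3 - \frac{4}{9} + \frac{1}{9}\right) = j - - \frac{10}{3} = j + \frac{10}{3} = \frac{10}{3} + j$)
$\sqrt{v{\left(-77,38 \right)} + A{\left(-146,-125 \right)}} = \sqrt{\left(25 - -77\right) + \left(\frac{10}{3} - 125\right)} = \sqrt{\left(25 + 77\right) - \frac{365}{3}} = \sqrt{102 - \frac{365}{3}} = \sqrt{- \frac{59}{3}} = \frac{i \sqrt{177}}{3}$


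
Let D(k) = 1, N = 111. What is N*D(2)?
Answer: 111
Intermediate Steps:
N*D(2) = 111*1 = 111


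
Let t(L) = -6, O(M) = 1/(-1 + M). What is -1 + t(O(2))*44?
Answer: -265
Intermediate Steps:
-1 + t(O(2))*44 = -1 - 6*44 = -1 - 264 = -265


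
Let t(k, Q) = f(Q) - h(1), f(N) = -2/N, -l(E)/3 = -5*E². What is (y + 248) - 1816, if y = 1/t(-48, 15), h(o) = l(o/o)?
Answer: -355951/227 ≈ -1568.1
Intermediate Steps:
l(E) = 15*E² (l(E) = -(-15)*E² = 15*E²)
h(o) = 15 (h(o) = 15*(o/o)² = 15*1² = 15*1 = 15)
t(k, Q) = -15 - 2/Q (t(k, Q) = -2/Q - 1*15 = -2/Q - 15 = -15 - 2/Q)
y = -15/227 (y = 1/(-15 - 2/15) = 1/(-227/15) = -15/227 ≈ -0.066079)
(y + 248) - 1816 = (-15/227 + 248) - 1816 = 56281/227 - 1816 = -355951/227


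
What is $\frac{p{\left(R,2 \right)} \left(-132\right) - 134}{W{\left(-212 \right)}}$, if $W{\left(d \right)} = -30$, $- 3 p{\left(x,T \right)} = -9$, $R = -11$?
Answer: $\frac{53}{3} \approx 17.667$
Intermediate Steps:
$p{\left(x,T \right)} = 3$ ($p{\left(x,T \right)} = \left(- \frac{1}{3}\right) \left(-9\right) = 3$)
$\frac{p{\left(R,2 \right)} \left(-132\right) - 134}{W{\left(-212 \right)}} = \frac{3 \left(-132\right) - 134}{-30} = \left(-396 - 134\right) \left(- \frac{1}{30}\right) = \left(-530\right) \left(- \frac{1}{30}\right) = \frac{53}{3}$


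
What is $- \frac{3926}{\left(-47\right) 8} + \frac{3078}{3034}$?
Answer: $\frac{3267203}{285196} \approx 11.456$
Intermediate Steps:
$- \frac{3926}{\left(-47\right) 8} + \frac{3078}{3034} = - \frac{3926}{-376} + 3078 \cdot \frac{1}{3034} = \left(-3926\right) \left(- \frac{1}{376}\right) + \frac{1539}{1517} = \frac{1963}{188} + \frac{1539}{1517} = \frac{3267203}{285196}$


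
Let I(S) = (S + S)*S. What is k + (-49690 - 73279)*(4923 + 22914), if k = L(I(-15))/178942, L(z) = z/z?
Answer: -612534222379925/178942 ≈ -3.4231e+9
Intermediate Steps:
I(S) = 2*S² (I(S) = (2*S)*S = 2*S²)
L(z) = 1
k = 1/178942 ≈ 5.5884e-6
k + (-49690 - 73279)*(4923 + 22914) = 1/178942 + (-49690 - 73279)*(4923 + 22914) = 1/178942 - 122969*27837 = 1/178942 - 3423088053 = -612534222379925/178942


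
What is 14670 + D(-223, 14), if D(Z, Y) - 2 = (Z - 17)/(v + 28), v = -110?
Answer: 601672/41 ≈ 14675.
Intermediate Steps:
D(Z, Y) = 181/82 - Z/82 (D(Z, Y) = 2 + (Z - 17)/(-110 + 28) = 2 + (-17 + Z)/(-82) = 2 + (-17 + Z)*(-1/82) = 2 + (17/82 - Z/82) = 181/82 - Z/82)
14670 + D(-223, 14) = 14670 + (181/82 - 1/82*(-223)) = 14670 + (181/82 + 223/82) = 14670 + 202/41 = 601672/41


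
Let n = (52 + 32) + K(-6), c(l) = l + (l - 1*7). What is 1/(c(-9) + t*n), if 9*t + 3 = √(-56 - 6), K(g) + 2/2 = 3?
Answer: -4347/691841 - 774*I*√62/691841 ≈ -0.0062832 - 0.0088091*I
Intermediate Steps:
K(g) = 2 (K(g) = -1 + 3 = 2)
c(l) = -7 + 2*l (c(l) = l + (l - 7) = l + (-7 + l) = -7 + 2*l)
n = 86 (n = (52 + 32) + 2 = 84 + 2 = 86)
t = -⅓ + I*√62/9 (t = -⅓ + √(-56 - 6)/9 = -⅓ + √(-62)/9 = -⅓ + (I*√62)/9 = -⅓ + I*√62/9 ≈ -0.33333 + 0.87489*I)
1/(c(-9) + t*n) = 1/((-7 + 2*(-9)) + (-⅓ + I*√62/9)*86) = 1/((-7 - 18) + (-86/3 + 86*I*√62/9)) = 1/(-25 + (-86/3 + 86*I*√62/9)) = 1/(-161/3 + 86*I*√62/9)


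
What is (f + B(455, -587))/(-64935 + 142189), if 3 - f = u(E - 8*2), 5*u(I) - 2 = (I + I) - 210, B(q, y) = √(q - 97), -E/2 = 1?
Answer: 259/386270 + √358/77254 ≈ 0.00091543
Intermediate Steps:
E = -2 (E = -2*1 = -2)
B(q, y) = √(-97 + q)
u(I) = -208/5 + 2*I/5 (u(I) = ⅖ + ((I + I) - 210)/5 = ⅖ + (2*I - 210)/5 = ⅖ + (-210 + 2*I)/5 = ⅖ + (-42 + 2*I/5) = -208/5 + 2*I/5)
f = 259/5 (f = 3 - (-208/5 + 2*(-2 - 8*2)/5) = 3 - (-208/5 + 2*(-2 - 16)/5) = 3 - (-208/5 + (⅖)*(-18)) = 3 - (-208/5 - 36/5) = 3 - 1*(-244/5) = 3 + 244/5 = 259/5 ≈ 51.800)
(f + B(455, -587))/(-64935 + 142189) = (259/5 + √(-97 + 455))/(-64935 + 142189) = (259/5 + √358)/77254 = (259/5 + √358)*(1/77254) = 259/386270 + √358/77254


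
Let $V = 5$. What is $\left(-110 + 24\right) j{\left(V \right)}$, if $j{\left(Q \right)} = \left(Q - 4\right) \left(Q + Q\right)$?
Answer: $-860$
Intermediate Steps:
$j{\left(Q \right)} = 2 Q \left(-4 + Q\right)$ ($j{\left(Q \right)} = \left(-4 + Q\right) 2 Q = 2 Q \left(-4 + Q\right)$)
$\left(-110 + 24\right) j{\left(V \right)} = \left(-110 + 24\right) 2 \cdot 5 \left(-4 + 5\right) = - 86 \cdot 2 \cdot 5 \cdot 1 = \left(-86\right) 10 = -860$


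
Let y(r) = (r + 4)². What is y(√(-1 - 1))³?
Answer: (4 + I*√2)⁶ ≈ -2632.0 + 5204.3*I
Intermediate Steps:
y(r) = (4 + r)²
y(√(-1 - 1))³ = ((4 + √(-1 - 1))²)³ = ((4 + √(-2))²)³ = ((4 + I*√2)²)³ = (4 + I*√2)⁶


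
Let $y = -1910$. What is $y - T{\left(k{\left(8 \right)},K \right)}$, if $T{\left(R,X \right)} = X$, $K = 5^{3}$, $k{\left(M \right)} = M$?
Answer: $-2035$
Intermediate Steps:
$K = 125$
$y - T{\left(k{\left(8 \right)},K \right)} = -1910 - 125 = -2035$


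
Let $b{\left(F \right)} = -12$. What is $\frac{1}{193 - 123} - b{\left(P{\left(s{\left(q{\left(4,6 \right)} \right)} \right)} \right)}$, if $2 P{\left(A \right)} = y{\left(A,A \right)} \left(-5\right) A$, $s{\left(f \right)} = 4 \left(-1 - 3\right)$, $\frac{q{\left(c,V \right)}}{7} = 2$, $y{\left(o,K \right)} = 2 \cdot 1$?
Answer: $\frac{841}{70} \approx 12.014$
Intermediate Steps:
$y{\left(o,K \right)} = 2$
$q{\left(c,V \right)} = 14$ ($q{\left(c,V \right)} = 7 \cdot 2 = 14$)
$s{\left(f \right)} = -16$ ($s{\left(f \right)} = 4 \left(-4\right) = -16$)
$P{\left(A \right)} = - 5 A$ ($P{\left(A \right)} = \frac{2 \left(-5\right) A}{2} = \frac{\left(-10\right) A}{2} = - 5 A$)
$\frac{1}{193 - 123} - b{\left(P{\left(s{\left(q{\left(4,6 \right)} \right)} \right)} \right)} = \frac{1}{193 - 123} - -12 = \frac{1}{70} + 12 = \frac{841}{70}$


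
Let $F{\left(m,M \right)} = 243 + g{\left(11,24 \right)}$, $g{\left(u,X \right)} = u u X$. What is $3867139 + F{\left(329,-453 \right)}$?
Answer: $3870286$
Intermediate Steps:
$g{\left(u,X \right)} = X u^{2}$ ($g{\left(u,X \right)} = u^{2} X = X u^{2}$)
$F{\left(m,M \right)} = 3147$ ($F{\left(m,M \right)} = 243 + 24 \cdot 11^{2} = 243 + 24 \cdot 121 = 243 + 2904 = 3147$)
$3867139 + F{\left(329,-453 \right)} = 3867139 + 3147 = 3870286$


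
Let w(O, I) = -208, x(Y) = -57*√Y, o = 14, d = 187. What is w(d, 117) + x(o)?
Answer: -208 - 57*√14 ≈ -421.27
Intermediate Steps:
w(d, 117) + x(o) = -208 - 57*√14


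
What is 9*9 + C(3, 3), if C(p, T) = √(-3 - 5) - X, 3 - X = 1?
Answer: 79 + 2*I*√2 ≈ 79.0 + 2.8284*I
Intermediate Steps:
X = 2 (X = 3 - 1*1 = 3 - 1 = 2)
C(p, T) = -2 + 2*I*√2 (C(p, T) = √(-3 - 5) - 1*2 = √(-8) - 2 = 2*I*√2 - 2 = -2 + 2*I*√2)
9*9 + C(3, 3) = 9*9 + (-2 + 2*I*√2) = 81 + (-2 + 2*I*√2) = 79 + 2*I*√2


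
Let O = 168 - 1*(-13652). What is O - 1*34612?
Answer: -20792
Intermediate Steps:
O = 13820 (O = 168 + 13652 = 13820)
O - 1*34612 = 13820 - 1*34612 = 13820 - 34612 = -20792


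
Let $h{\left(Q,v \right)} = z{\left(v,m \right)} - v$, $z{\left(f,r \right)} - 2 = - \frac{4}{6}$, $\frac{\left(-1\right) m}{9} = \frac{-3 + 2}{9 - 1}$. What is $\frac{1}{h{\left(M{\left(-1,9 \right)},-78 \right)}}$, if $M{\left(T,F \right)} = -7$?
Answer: $\frac{3}{238} \approx 0.012605$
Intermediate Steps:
$m = \frac{9}{8}$ ($m = - 9 \frac{-3 + 2}{9 - 1} = - 9 \left(- \frac{1}{8}\right) = - 9 \left(\left(-1\right) \frac{1}{8}\right) = \left(-9\right) \left(- \frac{1}{8}\right) = \frac{9}{8} \approx 1.125$)
$z{\left(f,r \right)} = \frac{4}{3}$ ($z{\left(f,r \right)} = 2 - \frac{4}{6} = 2 - \frac{2}{3} = \frac{4}{3}$)
$h{\left(Q,v \right)} = \frac{4}{3} - v$
$\frac{1}{h{\left(M{\left(-1,9 \right)},-78 \right)}} = \frac{1}{\frac{4}{3} - -78} = \frac{1}{\frac{4}{3} + 78} = \frac{1}{\frac{238}{3}} = \frac{3}{238}$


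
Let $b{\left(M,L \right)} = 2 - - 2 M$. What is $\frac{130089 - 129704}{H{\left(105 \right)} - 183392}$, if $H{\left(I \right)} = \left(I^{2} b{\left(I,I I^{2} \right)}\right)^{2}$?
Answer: $\frac{385}{5462971106608} \approx 7.0475 \cdot 10^{-11}$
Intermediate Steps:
$b{\left(M,L \right)} = 2 + 2 M$
$H{\left(I \right)} = I^{4} \left(2 + 2 I\right)^{2}$ ($H{\left(I \right)} = \left(I^{2} \left(2 + 2 I\right)\right)^{2} = I^{4} \left(2 + 2 I\right)^{2}$)
$\frac{130089 - 129704}{H{\left(105 \right)} - 183392} = \frac{130089 - 129704}{4 \cdot 105^{4} \left(1 + 105\right)^{2} - 183392} = \frac{385}{4 \cdot 121550625 \cdot 106^{2} - 183392} = \frac{385}{4 \cdot 121550625 \cdot 11236 - 183392} = \frac{385}{5462971290000 - 183392} = \frac{385}{5462971106608}$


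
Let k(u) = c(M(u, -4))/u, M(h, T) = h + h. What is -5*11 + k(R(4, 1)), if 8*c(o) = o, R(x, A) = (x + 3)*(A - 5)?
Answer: -219/4 ≈ -54.750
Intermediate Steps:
R(x, A) = (-5 + A)*(3 + x) (R(x, A) = (3 + x)*(-5 + A) = (-5 + A)*(3 + x))
M(h, T) = 2*h
c(o) = o/8
k(u) = 1/4 (k(u) = ((2*u)/8)/u = (u/4)/u = 1/4)
-5*11 + k(R(4, 1)) = -5*11 + 1/4 = -55 + 1/4 = -219/4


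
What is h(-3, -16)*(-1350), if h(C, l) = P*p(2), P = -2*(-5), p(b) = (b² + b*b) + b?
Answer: -135000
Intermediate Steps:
p(b) = b + 2*b² (p(b) = (b² + b²) + b = 2*b² + b = b + 2*b²)
P = 10
h(C, l) = 100 (h(C, l) = 10*(2*(1 + 2*2)) = 10*(2*(1 + 4)) = 10*(2*5) = 10*10 = 100)
h(-3, -16)*(-1350) = 100*(-1350) = -135000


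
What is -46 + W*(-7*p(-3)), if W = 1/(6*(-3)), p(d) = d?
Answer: -283/6 ≈ -47.167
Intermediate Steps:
W = -1/18 (W = 1/(-18) = -1/18 ≈ -0.055556)
-46 + W*(-7*p(-3)) = -46 - (-7)*(-3)/18 = -46 - 1/18*21 = -46 - 7/6 = -283/6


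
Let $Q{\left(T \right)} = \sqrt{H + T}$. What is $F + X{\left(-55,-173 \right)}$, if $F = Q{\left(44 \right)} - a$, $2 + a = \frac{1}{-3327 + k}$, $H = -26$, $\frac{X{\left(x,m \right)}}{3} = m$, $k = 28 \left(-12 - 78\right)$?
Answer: $- \frac{3022898}{5847} + 3 \sqrt{2} \approx -512.76$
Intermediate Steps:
$k = -2520$ ($k = 28 \left(-90\right) = -2520$)
$X{\left(x,m \right)} = 3 m$
$Q{\left(T \right)} = \sqrt{-26 + T}$
$a = - \frac{11695}{5847}$ ($a = -2 + \frac{1}{-3327 - 2520} = -2 + \frac{1}{-5847} = -2 - \frac{1}{5847} = - \frac{11695}{5847} \approx -2.0002$)
$F = \frac{11695}{5847} + 3 \sqrt{2}$ ($F = \sqrt{-26 + 44} - - \frac{11695}{5847} = \sqrt{18} + \frac{11695}{5847} = 3 \sqrt{2} + \frac{11695}{5847} = \frac{11695}{5847} + 3 \sqrt{2} \approx 6.2428$)
$F + X{\left(-55,-173 \right)} = \left(\frac{11695}{5847} + 3 \sqrt{2}\right) + 3 \left(-173\right) = \left(\frac{11695}{5847} + 3 \sqrt{2}\right) - 519 = - \frac{3022898}{5847} + 3 \sqrt{2}$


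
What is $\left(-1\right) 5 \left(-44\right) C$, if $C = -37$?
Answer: $-8140$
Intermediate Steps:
$\left(-1\right) 5 \left(-44\right) C = \left(-1\right) 5 \left(-44\right) \left(-37\right) = \left(-5\right) \left(-44\right) \left(-37\right) = 220 \left(-37\right) = -8140$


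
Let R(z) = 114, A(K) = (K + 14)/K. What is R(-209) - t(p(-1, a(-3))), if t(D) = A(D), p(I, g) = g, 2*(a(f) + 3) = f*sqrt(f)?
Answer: 347/3 - 4*I*sqrt(3)/3 ≈ 115.67 - 2.3094*I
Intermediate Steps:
a(f) = -3 + f**(3/2)/2 (a(f) = -3 + (f*sqrt(f))/2 = -3 + f**(3/2)/2)
A(K) = (14 + K)/K
t(D) = (14 + D)/D
R(-209) - t(p(-1, a(-3))) = 114 - (14 + (-3 + (-3)**(3/2)/2))/(-3 + (-3)**(3/2)/2) = 114 - (14 + (-3 + (-3*I*sqrt(3))/2))/(-3 + (-3*I*sqrt(3))/2) = 114 - (14 + (-3 - 3*I*sqrt(3)/2))/(-3 - 3*I*sqrt(3)/2) = 114 - (11 - 3*I*sqrt(3)/2)/(-3 - 3*I*sqrt(3)/2)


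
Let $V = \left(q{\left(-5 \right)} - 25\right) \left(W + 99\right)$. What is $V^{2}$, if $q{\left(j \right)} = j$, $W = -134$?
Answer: $1102500$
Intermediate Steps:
$V = 1050$ ($V = \left(-5 - 25\right) \left(-134 + 99\right) = \left(-30\right) \left(-35\right) = 1050$)
$V^{2} = 1050^{2} = 1102500$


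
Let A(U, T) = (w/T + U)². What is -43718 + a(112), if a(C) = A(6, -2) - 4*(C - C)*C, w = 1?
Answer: -174751/4 ≈ -43688.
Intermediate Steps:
A(U, T) = (U + 1/T)² (A(U, T) = (1/T + U)² = (U + 1/T)²)
a(C) = 121/4 (a(C) = (1 - 2*6)²/(-2)² - 4*(C - C)*C = (1 - 12)²/4 - 4*0*C = (¼)*(-11)² - 0*C = (¼)*121 - 1*0 = 121/4 + 0 = 121/4)
-43718 + a(112) = -43718 + 121/4 = -174751/4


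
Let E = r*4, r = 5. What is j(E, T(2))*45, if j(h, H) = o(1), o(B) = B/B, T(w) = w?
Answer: 45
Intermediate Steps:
E = 20 (E = 5*4 = 20)
o(B) = 1
j(h, H) = 1
j(E, T(2))*45 = 1*45 = 45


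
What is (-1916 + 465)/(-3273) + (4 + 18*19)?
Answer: 1133909/3273 ≈ 346.44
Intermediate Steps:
(-1916 + 465)/(-3273) + (4 + 18*19) = -1451*(-1/3273) + (4 + 342) = 1451/3273 + 346 = 1133909/3273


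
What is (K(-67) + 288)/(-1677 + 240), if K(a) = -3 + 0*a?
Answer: -95/479 ≈ -0.19833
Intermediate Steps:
K(a) = -3 (K(a) = -3 + 0 = -3)
(K(-67) + 288)/(-1677 + 240) = (-3 + 288)/(-1677 + 240) = 285/(-1437) = 285*(-1/1437) = -95/479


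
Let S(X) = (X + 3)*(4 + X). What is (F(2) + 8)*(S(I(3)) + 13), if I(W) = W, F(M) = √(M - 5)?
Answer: 440 + 55*I*√3 ≈ 440.0 + 95.263*I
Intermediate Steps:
F(M) = √(-5 + M)
S(X) = (3 + X)*(4 + X)
(F(2) + 8)*(S(I(3)) + 13) = (√(-5 + 2) + 8)*((12 + 3² + 7*3) + 13) = (√(-3) + 8)*((12 + 9 + 21) + 13) = (I*√3 + 8)*(42 + 13) = (8 + I*√3)*55 = 440 + 55*I*√3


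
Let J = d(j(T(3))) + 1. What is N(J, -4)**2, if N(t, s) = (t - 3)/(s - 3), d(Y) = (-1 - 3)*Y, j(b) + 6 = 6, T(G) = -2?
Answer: 4/49 ≈ 0.081633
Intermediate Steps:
j(b) = 0 (j(b) = -6 + 6 = 0)
d(Y) = -4*Y
J = 1 (J = -4*0 + 1 = 0 + 1 = 1)
N(t, s) = (-3 + t)/(-3 + s)
N(J, -4)**2 = ((-3 + 1)/(-3 - 4))**2 = (-2/(-7))**2 = (-1/7*(-2))**2 = (2/7)**2 = 4/49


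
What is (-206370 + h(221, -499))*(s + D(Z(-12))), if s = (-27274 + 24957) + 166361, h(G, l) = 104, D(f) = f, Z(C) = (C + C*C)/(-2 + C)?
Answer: -236843284372/7 ≈ -3.3835e+10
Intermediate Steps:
Z(C) = (C + C²)/(-2 + C)
s = 164044 (s = -2317 + 166361 = 164044)
(-206370 + h(221, -499))*(s + D(Z(-12))) = (-206370 + 104)*(164044 - 12*(1 - 12)/(-2 - 12)) = -206266*(164044 - 12*(-11)/(-14)) = -206266*(164044 - 12*(-1/14)*(-11)) = -206266*(164044 - 66/7) = -206266*1148242/7 = -236843284372/7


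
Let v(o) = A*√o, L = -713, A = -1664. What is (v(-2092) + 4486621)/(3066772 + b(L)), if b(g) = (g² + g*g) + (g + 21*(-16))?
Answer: 4486621/4082461 - 3328*I*√523/4082461 ≈ 1.099 - 0.018643*I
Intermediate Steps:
v(o) = -1664*√o
b(g) = -336 + g + 2*g² (b(g) = (g² + g²) + (g - 336) = 2*g² + (-336 + g) = -336 + g + 2*g²)
(v(-2092) + 4486621)/(3066772 + b(L)) = (-3328*I*√523 + 4486621)/(3066772 + (-336 - 713 + 2*(-713)²)) = (-3328*I*√523 + 4486621)/(3066772 + (-336 - 713 + 2*508369)) = (-3328*I*√523 + 4486621)/(3066772 + (-336 - 713 + 1016738)) = (4486621 - 3328*I*√523)/(3066772 + 1015689) = (4486621 - 3328*I*√523)/4082461 = (4486621 - 3328*I*√523)*(1/4082461) = 4486621/4082461 - 3328*I*√523/4082461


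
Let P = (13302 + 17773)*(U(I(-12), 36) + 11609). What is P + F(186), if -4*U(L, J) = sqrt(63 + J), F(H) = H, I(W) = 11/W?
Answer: 360749861 - 93225*sqrt(11)/4 ≈ 3.6067e+8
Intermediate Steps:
U(L, J) = -sqrt(63 + J)/4
P = 360749675 - 93225*sqrt(11)/4 (P = (13302 + 17773)*(-sqrt(63 + 36)/4 + 11609) = 31075*(-3*sqrt(11)/4 + 11609) = 31075*(11609 - 3*sqrt(11)/4) = 360749675 - 93225*sqrt(11)/4 ≈ 3.6067e+8)
P + F(186) = (360749675 - 93225*sqrt(11)/4) + 186 = 360749861 - 93225*sqrt(11)/4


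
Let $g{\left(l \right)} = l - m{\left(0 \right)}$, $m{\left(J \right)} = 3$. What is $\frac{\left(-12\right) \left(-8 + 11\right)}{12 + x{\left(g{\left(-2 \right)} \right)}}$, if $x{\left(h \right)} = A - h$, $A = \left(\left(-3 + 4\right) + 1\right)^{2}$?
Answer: $- \frac{12}{7} \approx -1.7143$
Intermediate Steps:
$A = 4$ ($A = \left(1 + 1\right)^{2} = 2^{2} = 4$)
$g{\left(l \right)} = -3 + l$ ($g{\left(l \right)} = l - 3 = -3 + l$)
$x{\left(h \right)} = 4 - h$
$\frac{\left(-12\right) \left(-8 + 11\right)}{12 + x{\left(g{\left(-2 \right)} \right)}} = \frac{\left(-12\right) \left(-8 + 11\right)}{12 + \left(4 - \left(-3 - 2\right)\right)} = \frac{\left(-12\right) 3}{12 + \left(4 - -5\right)} = - \frac{36}{12 + \left(4 + 5\right)} = - \frac{36}{12 + 9} = - \frac{36}{21} = \left(-36\right) \frac{1}{21} = - \frac{12}{7}$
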